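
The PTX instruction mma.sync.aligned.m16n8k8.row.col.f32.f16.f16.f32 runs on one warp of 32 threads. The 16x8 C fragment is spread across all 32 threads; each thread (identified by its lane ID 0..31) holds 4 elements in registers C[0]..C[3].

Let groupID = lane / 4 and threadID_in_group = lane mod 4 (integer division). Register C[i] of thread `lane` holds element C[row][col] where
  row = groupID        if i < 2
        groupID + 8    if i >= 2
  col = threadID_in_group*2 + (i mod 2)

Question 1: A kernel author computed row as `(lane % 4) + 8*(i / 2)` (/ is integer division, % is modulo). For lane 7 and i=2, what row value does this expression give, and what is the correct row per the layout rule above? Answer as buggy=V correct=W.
`(lane % 4) + 8*(i / 2)`[7,2]->11
lane 7: gid=1 (7/4), tid=3 (7%4)
i=2: r=1+8=9, c=3*2+0=6
row: 11 vs 9

buggy=11 correct=9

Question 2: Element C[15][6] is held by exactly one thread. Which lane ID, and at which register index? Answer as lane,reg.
r: 15->gid=7,r8=1  c: 6->tid=3,i&1=0
L=7*4+3=31  i=1*2+0=2

31,2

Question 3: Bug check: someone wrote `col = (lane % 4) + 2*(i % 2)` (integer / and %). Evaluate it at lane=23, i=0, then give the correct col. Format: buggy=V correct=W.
`(lane % 4) + 2*(i % 2)`[23,0]->3
lane 23: g=5 (23/4), t=3 (23%4)
i=0: r=5+0=5, c=3*2+0=6
col: 3 vs 6

buggy=3 correct=6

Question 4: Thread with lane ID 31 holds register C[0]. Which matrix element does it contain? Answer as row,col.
L=31->g=31>>2=7, t=31&3=3
[0]->row 7+0=7  col 3·2+0=6

7,6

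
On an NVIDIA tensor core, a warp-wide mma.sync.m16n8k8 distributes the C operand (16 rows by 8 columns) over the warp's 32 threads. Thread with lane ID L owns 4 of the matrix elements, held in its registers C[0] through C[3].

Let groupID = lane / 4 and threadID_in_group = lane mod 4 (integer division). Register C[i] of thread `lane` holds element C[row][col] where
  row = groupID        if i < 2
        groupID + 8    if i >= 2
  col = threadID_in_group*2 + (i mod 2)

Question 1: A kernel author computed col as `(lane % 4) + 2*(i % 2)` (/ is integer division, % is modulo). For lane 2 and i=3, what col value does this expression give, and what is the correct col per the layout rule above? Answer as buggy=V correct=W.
`(lane % 4) + 2*(i % 2)`[2,3]->4
lane 2->2/4=0, 2 mod 4=2
i=3  r:0+8->8  c:2·2+1->5
col: 4 vs 5

buggy=4 correct=5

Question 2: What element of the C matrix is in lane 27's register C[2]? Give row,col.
27: gr=6,th=3
[2] (6+8,3*2+0) = (14,6)

14,6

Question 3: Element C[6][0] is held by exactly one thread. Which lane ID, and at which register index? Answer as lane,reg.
r: 6->gid=6,r8=0  c: 0->tid=0,i&1=0
L=6*4+0=24  i=0*2+0=0

24,0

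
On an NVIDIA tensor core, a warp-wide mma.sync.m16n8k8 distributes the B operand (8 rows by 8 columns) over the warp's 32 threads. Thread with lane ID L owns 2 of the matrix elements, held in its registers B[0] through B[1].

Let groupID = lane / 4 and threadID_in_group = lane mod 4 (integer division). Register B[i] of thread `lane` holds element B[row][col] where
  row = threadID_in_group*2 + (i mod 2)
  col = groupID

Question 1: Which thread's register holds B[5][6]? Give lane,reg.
c=6->g=6  r=5->t=2,b0=1
L=6*4+2=26  i=1=1

26,1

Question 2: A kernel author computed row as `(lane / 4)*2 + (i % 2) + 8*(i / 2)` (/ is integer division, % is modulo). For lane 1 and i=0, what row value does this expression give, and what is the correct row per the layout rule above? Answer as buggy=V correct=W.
`(lane / 4)*2 + (i % 2) + 8*(i / 2)`[1,0]->0
lane 1: gid=0 (1/4), tid=1 (1%4)
i=0: r=1*2+0=2, c=gid=0
row: 0 vs 2

buggy=0 correct=2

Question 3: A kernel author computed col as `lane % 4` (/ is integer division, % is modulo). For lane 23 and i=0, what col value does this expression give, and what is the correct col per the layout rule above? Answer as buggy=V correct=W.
buggy=3 correct=5

`lane % 4`[23,0]=>3
L=23=>grp=23>>2=5, tig=23&3=3
[0]=>row 3·2+0=6  col grp=5
col: 3 vs 5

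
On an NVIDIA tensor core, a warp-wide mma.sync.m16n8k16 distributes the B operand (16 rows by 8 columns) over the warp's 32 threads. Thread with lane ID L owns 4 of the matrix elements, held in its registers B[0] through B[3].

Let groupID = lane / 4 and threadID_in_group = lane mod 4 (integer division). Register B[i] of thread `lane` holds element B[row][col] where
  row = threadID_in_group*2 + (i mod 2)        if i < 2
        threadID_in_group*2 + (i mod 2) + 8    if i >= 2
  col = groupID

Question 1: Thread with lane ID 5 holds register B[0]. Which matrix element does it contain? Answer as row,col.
2,1

lane 5⇒5/4=1, 5 mod 4=1
i=0  r:2·1+0+0⇒2  c:1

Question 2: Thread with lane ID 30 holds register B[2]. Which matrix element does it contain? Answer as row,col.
L=30→G=30>>2=7, T=30&3=2
[2]→row 2·2+0+8=12  col G=7

12,7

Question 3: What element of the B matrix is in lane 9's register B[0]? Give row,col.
L=9⇒gr=9>>2=2, th=9&3=1
[0]⇒row 1·2+0+0=2  col gr=2

2,2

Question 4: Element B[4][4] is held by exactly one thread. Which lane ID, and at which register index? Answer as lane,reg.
c=4→G=4  r=4→rhi=0,T=2,p=0
L=4*4+2=18  i=0*2+0=0

18,0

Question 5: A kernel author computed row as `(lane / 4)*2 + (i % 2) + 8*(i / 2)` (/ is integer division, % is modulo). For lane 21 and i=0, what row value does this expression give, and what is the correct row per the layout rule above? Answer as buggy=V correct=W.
buggy=10 correct=2

`(lane / 4)*2 + (i % 2) + 8*(i / 2)`[21,0]⇒10
lane 21: gr=5 (21/4), th=1 (21%4)
i=0: r=1*2+0+0=2, c=gr=5
row: 10 vs 2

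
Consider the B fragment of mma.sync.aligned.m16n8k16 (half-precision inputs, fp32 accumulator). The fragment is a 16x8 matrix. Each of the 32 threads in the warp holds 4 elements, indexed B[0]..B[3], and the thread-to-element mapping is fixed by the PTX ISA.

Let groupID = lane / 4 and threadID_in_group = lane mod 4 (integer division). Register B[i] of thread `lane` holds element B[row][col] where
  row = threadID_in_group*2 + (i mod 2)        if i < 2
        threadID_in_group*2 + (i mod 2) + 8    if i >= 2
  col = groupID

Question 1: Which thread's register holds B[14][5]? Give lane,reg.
23,2

c:5=>grp=5  r:14=>rB=1,tig=3,lo=0
L=5*4+3=23  i=1*2+0=2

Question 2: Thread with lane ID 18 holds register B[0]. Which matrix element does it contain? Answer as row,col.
4,4

lane 18: gr=4 (18/4), th=2 (18%4)
i=0: r=2*2+0+0=4, c=gr=4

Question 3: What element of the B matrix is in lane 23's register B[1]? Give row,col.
7,5

lane 23: G=5 (23/4), T=3 (23%4)
i=1: r=3*2+1+0=7, c=G=5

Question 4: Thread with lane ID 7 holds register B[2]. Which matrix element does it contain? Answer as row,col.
7: gr=1,th=3
[2] (3*2+0+8,1) = (14,1)

14,1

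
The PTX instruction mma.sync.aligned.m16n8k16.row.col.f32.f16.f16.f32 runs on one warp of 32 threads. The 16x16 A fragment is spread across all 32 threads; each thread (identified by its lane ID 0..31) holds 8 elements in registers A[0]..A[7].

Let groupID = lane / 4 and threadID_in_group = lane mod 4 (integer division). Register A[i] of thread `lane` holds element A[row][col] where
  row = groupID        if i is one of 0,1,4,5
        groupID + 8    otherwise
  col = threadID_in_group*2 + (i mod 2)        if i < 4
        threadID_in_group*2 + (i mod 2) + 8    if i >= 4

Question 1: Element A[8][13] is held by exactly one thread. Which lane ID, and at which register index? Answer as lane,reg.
r=8→G=0,rhi=1  c=13→chi=1,T=2,p=1
L=0*4+2=2  i=1*4+1*2+1=7

2,7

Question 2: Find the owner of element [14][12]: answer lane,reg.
26,6

r=14⇒gr=6,Rb=1  c=12⇒Cb=1,th=2,odd=0
L=6*4+2=26  i=1*4+1*2+0=6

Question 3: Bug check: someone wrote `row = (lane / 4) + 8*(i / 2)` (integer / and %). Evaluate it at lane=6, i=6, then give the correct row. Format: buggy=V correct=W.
`(lane / 4) + 8*(i / 2)`[6,6]=>25
L=6=>grp=6>>2=1, tig=6&3=2
[6]=>row 1+8=9  col 2·2+0+8=12
row: 25 vs 9

buggy=25 correct=9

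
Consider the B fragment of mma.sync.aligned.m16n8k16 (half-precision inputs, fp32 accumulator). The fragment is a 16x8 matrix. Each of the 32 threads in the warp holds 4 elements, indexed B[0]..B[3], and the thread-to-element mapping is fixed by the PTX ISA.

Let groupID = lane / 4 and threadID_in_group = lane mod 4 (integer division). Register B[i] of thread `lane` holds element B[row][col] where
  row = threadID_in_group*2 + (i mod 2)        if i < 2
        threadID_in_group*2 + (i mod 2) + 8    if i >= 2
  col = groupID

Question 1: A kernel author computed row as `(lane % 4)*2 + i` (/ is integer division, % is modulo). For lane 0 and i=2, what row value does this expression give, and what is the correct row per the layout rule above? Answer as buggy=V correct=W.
buggy=2 correct=8

`(lane % 4)*2 + i`[0,2]->2
L=0->gid=0>>2=0, tid=0&3=0
[2]->row 0·2+0+8=8  col gid=0
row: 2 vs 8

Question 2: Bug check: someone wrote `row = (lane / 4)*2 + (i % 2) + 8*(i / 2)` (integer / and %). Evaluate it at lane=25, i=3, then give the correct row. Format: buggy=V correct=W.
`(lane / 4)*2 + (i % 2) + 8*(i / 2)`[25,3]=>21
lane 25=>25/4=6, 25 mod 4=1
i=3  r:2·1+1+8=>11  c:6
row: 21 vs 11

buggy=21 correct=11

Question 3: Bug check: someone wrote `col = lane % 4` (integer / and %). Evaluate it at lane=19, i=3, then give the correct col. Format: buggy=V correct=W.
buggy=3 correct=4

`lane % 4`[19,3]->3
L=19->g=19>>2=4, t=19&3=3
[3]->row 3·2+1+8=15  col g=4
col: 3 vs 4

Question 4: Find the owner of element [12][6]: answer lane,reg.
c:6=>grp=6  r:12=>rB=1,tig=2,lo=0
L=6*4+2=26  i=1*2+0=2

26,2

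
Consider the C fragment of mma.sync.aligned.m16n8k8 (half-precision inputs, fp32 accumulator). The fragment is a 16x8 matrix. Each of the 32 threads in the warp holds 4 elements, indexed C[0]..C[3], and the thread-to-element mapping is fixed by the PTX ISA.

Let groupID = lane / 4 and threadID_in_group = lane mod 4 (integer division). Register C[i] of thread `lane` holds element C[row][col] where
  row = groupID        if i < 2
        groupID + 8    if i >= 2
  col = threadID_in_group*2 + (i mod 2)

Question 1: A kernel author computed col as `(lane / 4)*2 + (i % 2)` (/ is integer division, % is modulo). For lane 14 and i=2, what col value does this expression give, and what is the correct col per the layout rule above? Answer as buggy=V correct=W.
buggy=6 correct=4

`(lane / 4)*2 + (i % 2)`[14,2]→6
14: G=3,T=2
[2] (3+8,2*2+0) = (11,4)
col: 6 vs 4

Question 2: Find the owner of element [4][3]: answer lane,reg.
r=4->g=4,rb=0  c=3->t=1,b0=1
L=4*4+1=17  i=0*2+1=1

17,1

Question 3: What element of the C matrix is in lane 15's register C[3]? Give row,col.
lane 15=>15/4=3, 15 mod 4=3
i=3  r:3+8=>11  c:2·3+1=>7

11,7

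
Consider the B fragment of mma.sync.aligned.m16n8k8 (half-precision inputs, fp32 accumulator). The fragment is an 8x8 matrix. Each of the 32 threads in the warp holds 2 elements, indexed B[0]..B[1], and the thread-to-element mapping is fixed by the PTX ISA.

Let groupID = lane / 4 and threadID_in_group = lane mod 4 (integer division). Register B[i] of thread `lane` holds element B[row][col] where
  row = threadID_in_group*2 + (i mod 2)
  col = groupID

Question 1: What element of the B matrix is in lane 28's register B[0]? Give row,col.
0,7

lane 28: G=7 (28/4), T=0 (28%4)
i=0: r=0*2+0=0, c=G=7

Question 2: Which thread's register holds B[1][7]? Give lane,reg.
c:7=>grp=7  r:1=>tig=0,lo=1
L=7*4+0=28  i=1=1

28,1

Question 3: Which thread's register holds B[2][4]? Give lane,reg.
17,0

c=4→G=4  r=2→T=1,p=0
L=4*4+1=17  i=0=0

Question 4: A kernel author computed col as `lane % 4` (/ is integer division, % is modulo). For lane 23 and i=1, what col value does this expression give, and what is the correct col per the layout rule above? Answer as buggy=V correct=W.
buggy=3 correct=5

`lane % 4`[23,1]⇒3
lane 23: gr=5 (23/4), th=3 (23%4)
i=1: r=3*2+1=7, c=gr=5
col: 3 vs 5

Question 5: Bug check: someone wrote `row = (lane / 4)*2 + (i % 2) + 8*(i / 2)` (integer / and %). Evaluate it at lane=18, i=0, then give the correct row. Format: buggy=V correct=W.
buggy=8 correct=4

`(lane / 4)*2 + (i % 2) + 8*(i / 2)`[18,0]->8
lane 18->18/4=4, 18 mod 4=2
i=0  r:2·2+0->4  c:4
row: 8 vs 4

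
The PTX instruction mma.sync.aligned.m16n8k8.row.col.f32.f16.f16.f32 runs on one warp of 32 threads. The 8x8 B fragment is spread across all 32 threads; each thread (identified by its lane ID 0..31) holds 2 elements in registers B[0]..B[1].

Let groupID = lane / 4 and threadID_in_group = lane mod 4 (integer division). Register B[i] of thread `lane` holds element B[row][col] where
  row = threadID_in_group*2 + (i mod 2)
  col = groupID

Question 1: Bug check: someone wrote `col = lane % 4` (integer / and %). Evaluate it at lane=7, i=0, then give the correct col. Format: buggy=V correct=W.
`lane % 4`[7,0]->3
lane 7: g=1 (7/4), t=3 (7%4)
i=0: r=3*2+0=6, c=g=1
col: 3 vs 1

buggy=3 correct=1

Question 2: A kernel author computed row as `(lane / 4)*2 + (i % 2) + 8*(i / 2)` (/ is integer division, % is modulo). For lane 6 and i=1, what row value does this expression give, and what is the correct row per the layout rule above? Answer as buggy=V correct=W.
`(lane / 4)*2 + (i % 2) + 8*(i / 2)`[6,1]→3
lane 6→6/4=1, 6 mod 4=2
i=1  r:2·2+1→5  c:1
row: 3 vs 5

buggy=3 correct=5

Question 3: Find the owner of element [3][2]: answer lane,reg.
9,1

c=2->g=2  r=3->t=1,b0=1
L=2*4+1=9  i=1=1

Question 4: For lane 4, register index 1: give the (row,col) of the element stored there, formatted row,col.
L=4->gid=4>>2=1, tid=4&3=0
[1]->row 0·2+1=1  col gid=1

1,1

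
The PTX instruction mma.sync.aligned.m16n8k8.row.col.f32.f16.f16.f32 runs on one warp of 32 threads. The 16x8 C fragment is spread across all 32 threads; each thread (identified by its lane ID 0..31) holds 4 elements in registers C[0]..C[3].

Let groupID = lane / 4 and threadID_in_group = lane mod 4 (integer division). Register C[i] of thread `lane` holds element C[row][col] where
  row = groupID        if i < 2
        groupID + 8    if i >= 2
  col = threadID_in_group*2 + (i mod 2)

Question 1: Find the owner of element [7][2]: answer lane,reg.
29,0

r=7⇒gr=7,Rb=0  c=2⇒th=1,odd=0
L=7*4+1=29  i=0*2+0=0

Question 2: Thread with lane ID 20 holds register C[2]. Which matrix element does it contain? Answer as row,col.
13,0

20: g=5,t=0
[2] (5+8,0*2+0) = (13,0)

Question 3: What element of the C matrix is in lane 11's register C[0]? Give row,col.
L=11->g=11>>2=2, t=11&3=3
[0]->row 2+0=2  col 3·2+0=6

2,6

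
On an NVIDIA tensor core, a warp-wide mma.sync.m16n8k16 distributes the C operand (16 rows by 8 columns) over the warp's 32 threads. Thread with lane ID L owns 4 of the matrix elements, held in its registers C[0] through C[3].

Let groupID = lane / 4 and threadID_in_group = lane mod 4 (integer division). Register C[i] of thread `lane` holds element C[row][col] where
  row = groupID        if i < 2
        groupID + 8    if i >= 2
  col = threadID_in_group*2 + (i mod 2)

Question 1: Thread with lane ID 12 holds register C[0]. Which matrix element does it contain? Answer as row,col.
3,0

lane 12: grp=3 (12/4), tig=0 (12%4)
i=0: r=3+0=3, c=0*2+0=0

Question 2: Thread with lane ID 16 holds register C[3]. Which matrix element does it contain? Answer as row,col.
L=16->g=16>>2=4, t=16&3=0
[3]->row 4+8=12  col 0·2+1=1

12,1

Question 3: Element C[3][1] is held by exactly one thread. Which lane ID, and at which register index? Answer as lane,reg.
r=3⇒gr=3,Rb=0  c=1⇒th=0,odd=1
L=3*4+0=12  i=0*2+1=1

12,1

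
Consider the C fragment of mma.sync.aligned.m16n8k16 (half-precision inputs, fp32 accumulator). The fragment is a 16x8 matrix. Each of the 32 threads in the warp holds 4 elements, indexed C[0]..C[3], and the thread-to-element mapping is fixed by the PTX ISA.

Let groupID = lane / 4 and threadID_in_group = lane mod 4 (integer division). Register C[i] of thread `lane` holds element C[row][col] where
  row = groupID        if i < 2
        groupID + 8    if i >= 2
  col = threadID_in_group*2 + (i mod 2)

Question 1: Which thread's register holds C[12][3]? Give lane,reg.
r: 12->gid=4,r8=1  c: 3->tid=1,i&1=1
L=4*4+1=17  i=1*2+1=3

17,3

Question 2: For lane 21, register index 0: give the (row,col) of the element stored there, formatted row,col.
L=21->g=21>>2=5, t=21&3=1
[0]->row 5+0=5  col 1·2+0=2

5,2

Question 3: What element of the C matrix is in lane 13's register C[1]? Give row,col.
lane 13: grp=3 (13/4), tig=1 (13%4)
i=1: r=3+0=3, c=1*2+1=3

3,3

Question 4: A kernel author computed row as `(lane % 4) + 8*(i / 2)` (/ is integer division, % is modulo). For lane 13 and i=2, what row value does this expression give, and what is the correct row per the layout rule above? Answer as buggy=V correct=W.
`(lane % 4) + 8*(i / 2)`[13,2]→9
13: G=3,T=1
[2] (3+8,1*2+0) = (11,2)
row: 9 vs 11

buggy=9 correct=11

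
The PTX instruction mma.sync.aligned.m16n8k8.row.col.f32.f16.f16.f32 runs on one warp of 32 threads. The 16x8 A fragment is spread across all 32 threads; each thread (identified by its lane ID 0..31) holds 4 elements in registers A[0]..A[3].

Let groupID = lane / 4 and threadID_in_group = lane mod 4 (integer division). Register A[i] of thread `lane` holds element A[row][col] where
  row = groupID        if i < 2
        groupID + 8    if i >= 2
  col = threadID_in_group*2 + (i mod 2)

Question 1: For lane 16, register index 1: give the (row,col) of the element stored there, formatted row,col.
lane 16->16/4=4, 16 mod 4=0
i=1  r:4+0->4  c:2·0+1->1

4,1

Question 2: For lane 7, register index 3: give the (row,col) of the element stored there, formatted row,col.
9,7

lane 7: grp=1 (7/4), tig=3 (7%4)
i=3: r=1+8=9, c=3*2+1=7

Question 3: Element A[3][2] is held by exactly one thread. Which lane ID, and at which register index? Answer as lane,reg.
r:3=>grp=3,rB=0  c:2=>tig=1,lo=0
L=3*4+1=13  i=0*2+0=0

13,0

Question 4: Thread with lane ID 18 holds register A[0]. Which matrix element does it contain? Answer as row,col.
L=18->gid=18>>2=4, tid=18&3=2
[0]->row 4+0=4  col 2·2+0=4

4,4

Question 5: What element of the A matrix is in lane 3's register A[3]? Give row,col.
lane 3: g=0 (3/4), t=3 (3%4)
i=3: r=0+8=8, c=3*2+1=7

8,7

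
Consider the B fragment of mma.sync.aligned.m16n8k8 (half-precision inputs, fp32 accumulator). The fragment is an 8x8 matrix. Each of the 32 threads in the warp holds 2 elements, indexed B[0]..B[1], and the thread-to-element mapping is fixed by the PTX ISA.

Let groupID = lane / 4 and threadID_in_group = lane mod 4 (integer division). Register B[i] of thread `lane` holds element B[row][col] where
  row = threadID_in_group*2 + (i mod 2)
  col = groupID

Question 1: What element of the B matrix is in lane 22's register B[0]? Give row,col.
lane 22: g=5 (22/4), t=2 (22%4)
i=0: r=2*2+0=4, c=g=5

4,5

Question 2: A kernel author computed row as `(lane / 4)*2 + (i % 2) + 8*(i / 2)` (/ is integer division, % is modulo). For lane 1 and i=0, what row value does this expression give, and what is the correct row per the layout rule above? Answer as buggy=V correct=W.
buggy=0 correct=2

`(lane / 4)*2 + (i % 2) + 8*(i / 2)`[1,0]->0
L=1->g=1>>2=0, t=1&3=1
[0]->row 1·2+0=2  col g=0
row: 0 vs 2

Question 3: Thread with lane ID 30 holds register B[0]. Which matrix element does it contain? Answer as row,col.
lane 30: gr=7 (30/4), th=2 (30%4)
i=0: r=2*2+0=4, c=gr=7

4,7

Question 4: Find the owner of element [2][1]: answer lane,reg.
5,0

c=1->g=1  r=2->t=1,b0=0
L=1*4+1=5  i=0=0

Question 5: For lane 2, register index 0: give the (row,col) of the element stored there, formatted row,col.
4,0

2: gid=0,tid=2
[0] (2*2+0,0) = (4,0)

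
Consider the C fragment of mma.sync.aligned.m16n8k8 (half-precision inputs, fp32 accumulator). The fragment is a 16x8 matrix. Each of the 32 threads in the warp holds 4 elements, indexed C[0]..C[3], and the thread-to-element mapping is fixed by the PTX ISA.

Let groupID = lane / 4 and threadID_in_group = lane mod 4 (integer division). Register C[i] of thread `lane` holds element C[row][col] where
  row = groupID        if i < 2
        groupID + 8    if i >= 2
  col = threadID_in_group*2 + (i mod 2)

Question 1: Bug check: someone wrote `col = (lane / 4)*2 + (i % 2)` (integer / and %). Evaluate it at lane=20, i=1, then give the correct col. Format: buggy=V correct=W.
buggy=11 correct=1

`(lane / 4)*2 + (i % 2)`[20,1]=>11
20: grp=5,tig=0
[1] (5+0,0*2+1) = (5,1)
col: 11 vs 1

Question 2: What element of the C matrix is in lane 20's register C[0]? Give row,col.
5,0

L=20->g=20>>2=5, t=20&3=0
[0]->row 5+0=5  col 0·2+0=0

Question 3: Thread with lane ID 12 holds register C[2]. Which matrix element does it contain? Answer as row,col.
11,0

lane 12->12/4=3, 12 mod 4=0
i=2  r:3+8->11  c:2·0+0->0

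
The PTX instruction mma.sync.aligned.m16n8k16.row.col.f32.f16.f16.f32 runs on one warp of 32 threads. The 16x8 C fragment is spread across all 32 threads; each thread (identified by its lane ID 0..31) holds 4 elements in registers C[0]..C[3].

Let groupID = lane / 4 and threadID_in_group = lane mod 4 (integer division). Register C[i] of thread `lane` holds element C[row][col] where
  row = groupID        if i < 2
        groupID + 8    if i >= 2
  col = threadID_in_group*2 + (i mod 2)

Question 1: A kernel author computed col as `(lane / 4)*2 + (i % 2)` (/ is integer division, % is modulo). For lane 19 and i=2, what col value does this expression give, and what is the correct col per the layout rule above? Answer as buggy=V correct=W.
`(lane / 4)*2 + (i % 2)`[19,2]→8
19: G=4,T=3
[2] (4+8,3*2+0) = (12,6)
col: 8 vs 6

buggy=8 correct=6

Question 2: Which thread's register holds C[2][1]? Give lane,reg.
r: 2->gid=2,r8=0  c: 1->tid=0,i&1=1
L=2*4+0=8  i=0*2+1=1

8,1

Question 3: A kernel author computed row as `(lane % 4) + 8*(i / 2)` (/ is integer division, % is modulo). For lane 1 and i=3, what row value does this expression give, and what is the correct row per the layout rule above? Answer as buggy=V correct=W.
buggy=9 correct=8

`(lane % 4) + 8*(i / 2)`[1,3]→9
L=1→G=1>>2=0, T=1&3=1
[3]→row 0+8=8  col 1·2+1=3
row: 9 vs 8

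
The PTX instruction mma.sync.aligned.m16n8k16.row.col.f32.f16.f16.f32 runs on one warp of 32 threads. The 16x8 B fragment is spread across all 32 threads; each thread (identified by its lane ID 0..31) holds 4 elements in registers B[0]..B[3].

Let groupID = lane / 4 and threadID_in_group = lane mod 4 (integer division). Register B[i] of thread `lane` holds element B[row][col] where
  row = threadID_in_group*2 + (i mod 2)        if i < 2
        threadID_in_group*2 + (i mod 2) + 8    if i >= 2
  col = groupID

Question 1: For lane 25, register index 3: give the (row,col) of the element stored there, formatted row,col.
11,6

L=25->g=25>>2=6, t=25&3=1
[3]->row 1·2+1+8=11  col g=6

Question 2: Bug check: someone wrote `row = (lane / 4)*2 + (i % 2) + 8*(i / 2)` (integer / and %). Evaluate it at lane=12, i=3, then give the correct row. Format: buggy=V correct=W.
`(lane / 4)*2 + (i % 2) + 8*(i / 2)`[12,3]→15
lane 12→12/4=3, 12 mod 4=0
i=3  r:2·0+1+8→9  c:3
row: 15 vs 9

buggy=15 correct=9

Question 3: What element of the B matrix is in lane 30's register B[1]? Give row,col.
lane 30->30/4=7, 30 mod 4=2
i=1  r:2·2+1+0->5  c:7

5,7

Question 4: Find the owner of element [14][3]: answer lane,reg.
c: 3->gid=3  r: 14->r8=1,tid=3,i&1=0
L=3*4+3=15  i=1*2+0=2

15,2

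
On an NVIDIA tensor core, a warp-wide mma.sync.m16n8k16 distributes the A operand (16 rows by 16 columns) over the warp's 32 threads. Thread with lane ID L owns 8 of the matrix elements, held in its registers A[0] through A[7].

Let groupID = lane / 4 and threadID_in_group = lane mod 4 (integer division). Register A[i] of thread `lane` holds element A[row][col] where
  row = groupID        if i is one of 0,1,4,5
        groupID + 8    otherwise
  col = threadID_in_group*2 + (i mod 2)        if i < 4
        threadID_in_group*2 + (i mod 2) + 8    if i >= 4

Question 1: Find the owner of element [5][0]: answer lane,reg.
20,0

r:5=>grp=5,rB=0  c:0=>cB=0,tig=0,lo=0
L=5*4+0=20  i=0*4+0*2+0=0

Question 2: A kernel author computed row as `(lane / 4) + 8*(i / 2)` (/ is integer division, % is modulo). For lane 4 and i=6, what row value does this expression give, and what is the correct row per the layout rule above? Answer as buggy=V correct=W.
buggy=25 correct=9

`(lane / 4) + 8*(i / 2)`[4,6]→25
lane 4→4/4=1, 4 mod 4=0
i=6  r:1+8→9  c:2·0+0+8→8
row: 25 vs 9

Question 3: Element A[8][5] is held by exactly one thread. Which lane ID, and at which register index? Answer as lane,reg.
2,3

r=8->g=0,rb=1  c=5->cb=0,t=2,b0=1
L=0*4+2=2  i=0*4+1*2+1=3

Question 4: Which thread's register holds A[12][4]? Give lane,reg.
r:12=>grp=4,rB=1  c:4=>cB=0,tig=2,lo=0
L=4*4+2=18  i=0*4+1*2+0=2

18,2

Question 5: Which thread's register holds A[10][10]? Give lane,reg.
r:10=>grp=2,rB=1  c:10=>cB=1,tig=1,lo=0
L=2*4+1=9  i=1*4+1*2+0=6

9,6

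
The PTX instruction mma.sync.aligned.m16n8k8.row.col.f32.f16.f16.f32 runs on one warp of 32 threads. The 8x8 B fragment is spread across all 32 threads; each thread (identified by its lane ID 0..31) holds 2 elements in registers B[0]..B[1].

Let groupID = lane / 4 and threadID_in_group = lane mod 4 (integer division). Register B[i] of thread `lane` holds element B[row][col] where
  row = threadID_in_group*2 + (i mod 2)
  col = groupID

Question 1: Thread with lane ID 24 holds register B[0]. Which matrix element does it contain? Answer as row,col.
lane 24->24/4=6, 24 mod 4=0
i=0  r:2·0+0->0  c:6

0,6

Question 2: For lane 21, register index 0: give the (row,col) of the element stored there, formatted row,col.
2,5

lane 21->21/4=5, 21 mod 4=1
i=0  r:2·1+0->2  c:5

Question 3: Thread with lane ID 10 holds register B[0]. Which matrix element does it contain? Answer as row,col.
lane 10: grp=2 (10/4), tig=2 (10%4)
i=0: r=2*2+0=4, c=grp=2

4,2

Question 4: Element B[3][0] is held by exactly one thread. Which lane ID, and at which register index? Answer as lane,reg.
1,1

c: 0->gid=0  r: 3->tid=1,i&1=1
L=0*4+1=1  i=1=1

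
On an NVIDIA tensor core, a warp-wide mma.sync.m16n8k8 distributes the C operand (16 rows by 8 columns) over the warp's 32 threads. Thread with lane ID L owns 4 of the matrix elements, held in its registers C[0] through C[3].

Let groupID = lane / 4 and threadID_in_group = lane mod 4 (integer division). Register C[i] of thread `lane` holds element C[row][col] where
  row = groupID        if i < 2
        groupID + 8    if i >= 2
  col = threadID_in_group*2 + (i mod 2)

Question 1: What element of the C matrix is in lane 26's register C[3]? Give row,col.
26: gid=6,tid=2
[3] (6+8,2*2+1) = (14,5)

14,5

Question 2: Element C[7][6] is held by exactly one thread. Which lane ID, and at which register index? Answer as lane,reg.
31,0

r=7⇒gr=7,Rb=0  c=6⇒th=3,odd=0
L=7*4+3=31  i=0*2+0=0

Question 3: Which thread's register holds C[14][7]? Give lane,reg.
r: 14->gid=6,r8=1  c: 7->tid=3,i&1=1
L=6*4+3=27  i=1*2+1=3

27,3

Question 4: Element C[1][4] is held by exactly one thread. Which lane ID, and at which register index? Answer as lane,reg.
6,0

r:1=>grp=1,rB=0  c:4=>tig=2,lo=0
L=1*4+2=6  i=0*2+0=0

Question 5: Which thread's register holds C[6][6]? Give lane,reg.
27,0

r=6⇒gr=6,Rb=0  c=6⇒th=3,odd=0
L=6*4+3=27  i=0*2+0=0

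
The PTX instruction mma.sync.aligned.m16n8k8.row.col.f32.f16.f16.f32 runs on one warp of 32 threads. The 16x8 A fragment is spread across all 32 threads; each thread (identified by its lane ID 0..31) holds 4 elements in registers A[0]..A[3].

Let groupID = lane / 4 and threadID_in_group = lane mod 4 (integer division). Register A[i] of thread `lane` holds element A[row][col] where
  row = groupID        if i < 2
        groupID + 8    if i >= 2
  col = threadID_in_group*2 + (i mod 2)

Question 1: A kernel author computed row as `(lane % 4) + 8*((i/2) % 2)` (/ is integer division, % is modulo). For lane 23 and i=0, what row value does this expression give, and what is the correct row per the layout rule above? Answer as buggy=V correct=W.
buggy=3 correct=5

`(lane % 4) + 8*((i/2) % 2)`[23,0]->3
L=23->gid=23>>2=5, tid=23&3=3
[0]->row 5+0=5  col 3·2+0=6
row: 3 vs 5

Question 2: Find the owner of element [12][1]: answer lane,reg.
16,3

r:12=>grp=4,rB=1  c:1=>tig=0,lo=1
L=4*4+0=16  i=1*2+1=3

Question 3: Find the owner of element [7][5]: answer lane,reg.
r=7⇒gr=7,Rb=0  c=5⇒th=2,odd=1
L=7*4+2=30  i=0*2+1=1

30,1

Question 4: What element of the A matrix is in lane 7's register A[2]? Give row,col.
9,6

lane 7: G=1 (7/4), T=3 (7%4)
i=2: r=1+8=9, c=3*2+0=6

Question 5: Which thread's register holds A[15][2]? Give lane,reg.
29,2

r:15=>grp=7,rB=1  c:2=>tig=1,lo=0
L=7*4+1=29  i=1*2+0=2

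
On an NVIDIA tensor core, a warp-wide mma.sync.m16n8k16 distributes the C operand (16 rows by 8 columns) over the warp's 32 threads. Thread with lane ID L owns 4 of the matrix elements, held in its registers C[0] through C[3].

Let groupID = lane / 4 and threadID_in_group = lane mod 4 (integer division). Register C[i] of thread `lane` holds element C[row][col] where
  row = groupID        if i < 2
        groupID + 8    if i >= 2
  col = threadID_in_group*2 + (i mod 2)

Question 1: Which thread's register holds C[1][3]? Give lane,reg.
r:1=>grp=1,rB=0  c:3=>tig=1,lo=1
L=1*4+1=5  i=0*2+1=1

5,1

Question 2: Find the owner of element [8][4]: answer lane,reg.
2,2

r=8->g=0,rb=1  c=4->t=2,b0=0
L=0*4+2=2  i=1*2+0=2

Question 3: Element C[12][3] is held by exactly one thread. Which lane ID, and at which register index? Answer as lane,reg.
r=12→G=4,rhi=1  c=3→T=1,p=1
L=4*4+1=17  i=1*2+1=3

17,3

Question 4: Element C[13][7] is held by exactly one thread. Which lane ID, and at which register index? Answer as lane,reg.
23,3

r: 13->gid=5,r8=1  c: 7->tid=3,i&1=1
L=5*4+3=23  i=1*2+1=3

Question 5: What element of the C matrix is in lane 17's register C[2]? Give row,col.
12,2

L=17=>grp=17>>2=4, tig=17&3=1
[2]=>row 4+8=12  col 1·2+0=2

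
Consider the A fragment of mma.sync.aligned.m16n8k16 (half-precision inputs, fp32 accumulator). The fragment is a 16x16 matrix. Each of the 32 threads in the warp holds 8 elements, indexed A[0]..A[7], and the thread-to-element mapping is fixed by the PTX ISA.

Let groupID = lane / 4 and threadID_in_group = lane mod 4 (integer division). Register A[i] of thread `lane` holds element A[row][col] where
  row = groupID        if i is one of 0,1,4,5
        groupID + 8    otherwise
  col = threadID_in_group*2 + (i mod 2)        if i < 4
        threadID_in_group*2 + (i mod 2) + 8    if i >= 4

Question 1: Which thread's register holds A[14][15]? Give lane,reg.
r:14=>grp=6,rB=1  c:15=>cB=1,tig=3,lo=1
L=6*4+3=27  i=1*4+1*2+1=7

27,7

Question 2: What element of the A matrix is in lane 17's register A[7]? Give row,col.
lane 17→17/4=4, 17 mod 4=1
i=7  r:4+8→12  c:2·1+1+8→11

12,11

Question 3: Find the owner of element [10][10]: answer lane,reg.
9,6

r:10=>grp=2,rB=1  c:10=>cB=1,tig=1,lo=0
L=2*4+1=9  i=1*4+1*2+0=6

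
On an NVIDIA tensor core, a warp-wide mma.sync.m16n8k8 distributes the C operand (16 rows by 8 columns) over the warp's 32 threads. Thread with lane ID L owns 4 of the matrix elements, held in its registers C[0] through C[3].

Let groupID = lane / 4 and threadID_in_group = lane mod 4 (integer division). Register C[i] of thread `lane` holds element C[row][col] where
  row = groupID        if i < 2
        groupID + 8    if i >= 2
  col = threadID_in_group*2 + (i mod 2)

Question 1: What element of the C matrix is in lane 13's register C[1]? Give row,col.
lane 13=>13/4=3, 13 mod 4=1
i=1  r:3+0=>3  c:2·1+1=>3

3,3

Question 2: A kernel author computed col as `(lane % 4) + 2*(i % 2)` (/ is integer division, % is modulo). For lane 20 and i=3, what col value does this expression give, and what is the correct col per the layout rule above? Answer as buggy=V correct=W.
buggy=2 correct=1

`(lane % 4) + 2*(i % 2)`[20,3]=>2
lane 20=>20/4=5, 20 mod 4=0
i=3  r:5+8=>13  c:2·0+1=>1
col: 2 vs 1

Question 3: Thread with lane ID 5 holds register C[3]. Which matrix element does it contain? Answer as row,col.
lane 5: gid=1 (5/4), tid=1 (5%4)
i=3: r=1+8=9, c=1*2+1=3

9,3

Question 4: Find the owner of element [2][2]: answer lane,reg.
r:2=>grp=2,rB=0  c:2=>tig=1,lo=0
L=2*4+1=9  i=0*2+0=0

9,0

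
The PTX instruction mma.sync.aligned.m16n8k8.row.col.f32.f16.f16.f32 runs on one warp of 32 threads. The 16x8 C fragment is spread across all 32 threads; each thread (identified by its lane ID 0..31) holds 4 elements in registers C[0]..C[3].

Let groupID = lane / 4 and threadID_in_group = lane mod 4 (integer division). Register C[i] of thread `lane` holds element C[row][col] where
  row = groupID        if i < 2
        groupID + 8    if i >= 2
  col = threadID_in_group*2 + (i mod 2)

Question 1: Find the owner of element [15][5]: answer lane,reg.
30,3

r=15→G=7,rhi=1  c=5→T=2,p=1
L=7*4+2=30  i=1*2+1=3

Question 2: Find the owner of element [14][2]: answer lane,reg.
25,2

r=14⇒gr=6,Rb=1  c=2⇒th=1,odd=0
L=6*4+1=25  i=1*2+0=2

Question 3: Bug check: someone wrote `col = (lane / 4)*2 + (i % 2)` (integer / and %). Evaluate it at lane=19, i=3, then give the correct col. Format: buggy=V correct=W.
`(lane / 4)*2 + (i % 2)`[19,3]→9
lane 19→19/4=4, 19 mod 4=3
i=3  r:4+8→12  c:2·3+1→7
col: 9 vs 7

buggy=9 correct=7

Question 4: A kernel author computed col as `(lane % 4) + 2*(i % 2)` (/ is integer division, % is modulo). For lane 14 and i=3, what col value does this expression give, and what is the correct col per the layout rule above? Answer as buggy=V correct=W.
buggy=4 correct=5

`(lane % 4) + 2*(i % 2)`[14,3]→4
lane 14: G=3 (14/4), T=2 (14%4)
i=3: r=3+8=11, c=2*2+1=5
col: 4 vs 5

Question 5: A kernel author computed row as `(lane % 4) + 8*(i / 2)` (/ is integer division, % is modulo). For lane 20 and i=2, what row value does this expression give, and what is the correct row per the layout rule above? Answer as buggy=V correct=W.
`(lane % 4) + 8*(i / 2)`[20,2]->8
lane 20->20/4=5, 20 mod 4=0
i=2  r:5+8->13  c:2·0+0->0
row: 8 vs 13

buggy=8 correct=13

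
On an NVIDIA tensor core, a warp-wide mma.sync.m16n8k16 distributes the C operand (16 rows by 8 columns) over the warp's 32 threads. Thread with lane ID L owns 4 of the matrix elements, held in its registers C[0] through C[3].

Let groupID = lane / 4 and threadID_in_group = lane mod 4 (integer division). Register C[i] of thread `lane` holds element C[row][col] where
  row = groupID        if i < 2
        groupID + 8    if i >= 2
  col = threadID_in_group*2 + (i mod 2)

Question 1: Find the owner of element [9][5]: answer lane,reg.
r:9=>grp=1,rB=1  c:5=>tig=2,lo=1
L=1*4+2=6  i=1*2+1=3

6,3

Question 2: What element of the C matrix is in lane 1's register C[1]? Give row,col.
L=1→G=1>>2=0, T=1&3=1
[1]→row 0+0=0  col 1·2+1=3

0,3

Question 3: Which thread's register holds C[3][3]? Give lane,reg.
13,1

r=3→G=3,rhi=0  c=3→T=1,p=1
L=3*4+1=13  i=0*2+1=1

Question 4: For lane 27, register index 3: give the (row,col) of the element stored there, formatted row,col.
14,7

L=27->gid=27>>2=6, tid=27&3=3
[3]->row 6+8=14  col 3·2+1=7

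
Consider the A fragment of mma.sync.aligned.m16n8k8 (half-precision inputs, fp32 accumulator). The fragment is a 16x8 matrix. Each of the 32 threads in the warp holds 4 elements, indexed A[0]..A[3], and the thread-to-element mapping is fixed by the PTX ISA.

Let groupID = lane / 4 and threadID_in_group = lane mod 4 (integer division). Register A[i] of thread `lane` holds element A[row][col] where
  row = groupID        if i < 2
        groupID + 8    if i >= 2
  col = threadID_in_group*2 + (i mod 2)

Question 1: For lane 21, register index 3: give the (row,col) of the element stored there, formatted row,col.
lane 21: g=5 (21/4), t=1 (21%4)
i=3: r=5+8=13, c=1*2+1=3

13,3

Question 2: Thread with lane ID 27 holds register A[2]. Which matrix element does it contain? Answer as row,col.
14,6

lane 27: G=6 (27/4), T=3 (27%4)
i=2: r=6+8=14, c=3*2+0=6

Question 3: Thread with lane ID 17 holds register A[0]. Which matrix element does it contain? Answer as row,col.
4,2

lane 17: gid=4 (17/4), tid=1 (17%4)
i=0: r=4+0=4, c=1*2+0=2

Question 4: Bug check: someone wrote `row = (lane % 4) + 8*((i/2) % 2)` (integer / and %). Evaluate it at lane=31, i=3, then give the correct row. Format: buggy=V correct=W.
`(lane % 4) + 8*((i/2) % 2)`[31,3]⇒11
L=31⇒gr=31>>2=7, th=31&3=3
[3]⇒row 7+8=15  col 3·2+1=7
row: 11 vs 15

buggy=11 correct=15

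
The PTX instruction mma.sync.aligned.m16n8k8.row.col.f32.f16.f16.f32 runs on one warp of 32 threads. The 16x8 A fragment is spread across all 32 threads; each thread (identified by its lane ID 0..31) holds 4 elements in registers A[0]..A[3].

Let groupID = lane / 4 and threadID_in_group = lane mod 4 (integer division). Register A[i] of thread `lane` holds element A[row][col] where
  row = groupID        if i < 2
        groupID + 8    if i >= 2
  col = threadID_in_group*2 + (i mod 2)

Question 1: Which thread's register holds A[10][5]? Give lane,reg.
r=10⇒gr=2,Rb=1  c=5⇒th=2,odd=1
L=2*4+2=10  i=1*2+1=3

10,3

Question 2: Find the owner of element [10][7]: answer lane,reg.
r: 10->gid=2,r8=1  c: 7->tid=3,i&1=1
L=2*4+3=11  i=1*2+1=3

11,3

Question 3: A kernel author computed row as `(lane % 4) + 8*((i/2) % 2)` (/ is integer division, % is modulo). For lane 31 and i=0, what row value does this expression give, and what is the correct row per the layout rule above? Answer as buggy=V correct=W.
buggy=3 correct=7

`(lane % 4) + 8*((i/2) % 2)`[31,0]->3
31: gid=7,tid=3
[0] (7+0,3*2+0) = (7,6)
row: 3 vs 7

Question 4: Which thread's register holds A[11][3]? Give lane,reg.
13,3

r=11->g=3,rb=1  c=3->t=1,b0=1
L=3*4+1=13  i=1*2+1=3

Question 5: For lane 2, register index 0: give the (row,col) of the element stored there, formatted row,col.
0,4

lane 2: gid=0 (2/4), tid=2 (2%4)
i=0: r=0+0=0, c=2*2+0=4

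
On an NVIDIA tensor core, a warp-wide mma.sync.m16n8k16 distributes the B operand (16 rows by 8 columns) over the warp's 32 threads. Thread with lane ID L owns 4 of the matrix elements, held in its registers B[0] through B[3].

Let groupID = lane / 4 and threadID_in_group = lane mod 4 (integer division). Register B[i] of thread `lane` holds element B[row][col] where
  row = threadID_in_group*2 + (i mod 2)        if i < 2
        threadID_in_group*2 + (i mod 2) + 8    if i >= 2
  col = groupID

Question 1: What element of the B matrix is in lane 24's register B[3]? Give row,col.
L=24->gid=24>>2=6, tid=24&3=0
[3]->row 0·2+1+8=9  col gid=6

9,6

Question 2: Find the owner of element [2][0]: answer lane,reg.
1,0

c: 0->gid=0  r: 2->r8=0,tid=1,i&1=0
L=0*4+1=1  i=0*2+0=0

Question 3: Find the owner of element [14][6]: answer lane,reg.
27,2

c=6→G=6  r=14→rhi=1,T=3,p=0
L=6*4+3=27  i=1*2+0=2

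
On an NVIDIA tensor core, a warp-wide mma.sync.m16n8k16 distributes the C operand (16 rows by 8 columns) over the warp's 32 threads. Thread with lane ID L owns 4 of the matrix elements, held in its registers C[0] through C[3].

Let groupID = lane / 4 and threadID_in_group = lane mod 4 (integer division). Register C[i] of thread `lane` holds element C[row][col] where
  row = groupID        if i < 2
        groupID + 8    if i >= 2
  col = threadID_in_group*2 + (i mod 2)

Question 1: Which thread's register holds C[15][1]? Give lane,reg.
28,3

r: 15->gid=7,r8=1  c: 1->tid=0,i&1=1
L=7*4+0=28  i=1*2+1=3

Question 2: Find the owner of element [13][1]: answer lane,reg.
20,3

r=13⇒gr=5,Rb=1  c=1⇒th=0,odd=1
L=5*4+0=20  i=1*2+1=3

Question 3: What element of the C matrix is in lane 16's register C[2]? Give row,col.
lane 16→16/4=4, 16 mod 4=0
i=2  r:4+8→12  c:2·0+0→0

12,0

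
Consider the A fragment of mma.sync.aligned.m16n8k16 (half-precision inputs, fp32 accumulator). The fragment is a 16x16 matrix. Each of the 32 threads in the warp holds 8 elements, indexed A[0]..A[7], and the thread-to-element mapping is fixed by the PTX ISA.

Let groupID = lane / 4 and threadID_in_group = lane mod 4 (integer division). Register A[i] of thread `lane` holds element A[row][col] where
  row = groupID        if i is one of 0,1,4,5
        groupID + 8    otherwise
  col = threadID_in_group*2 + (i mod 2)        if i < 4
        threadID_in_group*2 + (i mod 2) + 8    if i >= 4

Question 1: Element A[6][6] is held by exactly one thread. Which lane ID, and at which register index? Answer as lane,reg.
r: 6->gid=6,r8=0  c: 6->c8=0,tid=3,i&1=0
L=6*4+3=27  i=0*4+0*2+0=0

27,0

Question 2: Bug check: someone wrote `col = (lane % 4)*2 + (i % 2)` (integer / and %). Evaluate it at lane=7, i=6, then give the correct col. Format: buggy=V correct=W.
`(lane % 4)*2 + (i % 2)`[7,6]->6
lane 7->7/4=1, 7 mod 4=3
i=6  r:1+8->9  c:2·3+0+8->14
col: 6 vs 14

buggy=6 correct=14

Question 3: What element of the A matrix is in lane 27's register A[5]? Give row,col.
6,15

lane 27: gr=6 (27/4), th=3 (27%4)
i=5: r=6+0=6, c=3*2+1+8=15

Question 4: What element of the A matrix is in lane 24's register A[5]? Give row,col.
lane 24: G=6 (24/4), T=0 (24%4)
i=5: r=6+0=6, c=0*2+1+8=9

6,9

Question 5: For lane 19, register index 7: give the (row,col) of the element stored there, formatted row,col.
12,15

L=19→G=19>>2=4, T=19&3=3
[7]→row 4+8=12  col 3·2+1+8=15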